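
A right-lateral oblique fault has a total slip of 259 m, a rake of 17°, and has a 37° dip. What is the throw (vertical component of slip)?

dip-slip = net slip × sin(rake) = 259 m × sin(17°) = 75.72 m
throw = dip-slip × sin(dip) = 75.72 × sin(37°) = 45.6 m

45.6 m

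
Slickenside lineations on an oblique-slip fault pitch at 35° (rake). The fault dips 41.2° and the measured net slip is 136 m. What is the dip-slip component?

78 m

dip-slip = net slip × sin(rake) = 136 m × sin(35°) = 78 m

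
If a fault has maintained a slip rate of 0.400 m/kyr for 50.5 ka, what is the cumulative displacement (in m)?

slip = rate × time = 0.400 m/kyr × 50.5 ka = 20.2 m

20.2 m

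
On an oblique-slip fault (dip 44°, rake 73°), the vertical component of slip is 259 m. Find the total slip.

dip-slip = throw / sin(dip) = 259 / sin(44°) = 372.8 m
net slip = dip-slip / sin(rake) = 372.8 / sin(73°) = 390 m

390 m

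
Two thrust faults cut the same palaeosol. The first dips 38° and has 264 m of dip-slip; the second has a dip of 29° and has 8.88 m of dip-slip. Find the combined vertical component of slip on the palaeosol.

throw_A = 264 × sin(38°) = 162.5 m
throw_B = 8.88 × sin(29°) = 4.305 m
total = 162.5 + 4.305 = 167 m

167 m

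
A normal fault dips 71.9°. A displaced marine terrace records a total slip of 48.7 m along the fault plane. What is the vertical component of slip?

46.3 m

throw = dip-slip × sin(dip) = 48.7 m × sin(71.9°) = 46.3 m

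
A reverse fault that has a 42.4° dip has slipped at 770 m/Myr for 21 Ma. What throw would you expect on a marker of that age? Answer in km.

dip-slip = rate × time = 770 m/Myr × 21 Ma = 16170 m
throw = dip-slip × sin(dip) = 16170 × sin(42.4°) = 10900 m = 10.9 km

10.9 km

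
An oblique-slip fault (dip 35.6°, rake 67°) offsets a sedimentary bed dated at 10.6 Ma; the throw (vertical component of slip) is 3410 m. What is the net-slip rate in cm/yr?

dip-slip = throw / sin(dip) = 3410 / sin(35.6°) = 5858 m
net slip = dip-slip / sin(rake) = 5858 / sin(67°) = 6364 m
rate = 6364 m / 10.6 Ma = 0.000600 m/yr = 0.0600 cm/yr

0.0600 cm/yr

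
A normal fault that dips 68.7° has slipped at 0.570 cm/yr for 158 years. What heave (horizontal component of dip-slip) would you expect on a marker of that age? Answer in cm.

32.7 cm

dip-slip = rate × time = 0.570 cm/yr × 158 years = 0.9006 m
heave = dip-slip × cos(dip) = 0.9006 × cos(68.7°) = 0.327 m = 32.7 cm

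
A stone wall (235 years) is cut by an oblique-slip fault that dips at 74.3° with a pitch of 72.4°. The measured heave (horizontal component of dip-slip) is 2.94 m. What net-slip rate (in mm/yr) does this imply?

dip-slip = heave / cos(dip) = 2.94 / cos(74.3°) = 10.86 m
net slip = dip-slip / sin(rake) = 10.86 / sin(72.4°) = 11.40 m
rate = 11.40 m / 235 years = 0.0485 m/yr = 48.5 mm/yr

48.5 mm/yr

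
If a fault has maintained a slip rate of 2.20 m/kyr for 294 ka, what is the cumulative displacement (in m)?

647 m

slip = rate × time = 2.20 m/kyr × 294 ka = 647 m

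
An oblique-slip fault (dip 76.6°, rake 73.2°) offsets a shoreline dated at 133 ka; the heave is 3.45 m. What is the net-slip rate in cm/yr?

0.0117 cm/yr

dip-slip = heave / cos(dip) = 3.45 / cos(76.6°) = 14.89 m
net slip = dip-slip / sin(rake) = 14.89 / sin(73.2°) = 15.55 m
rate = 15.55 m / 133 ka = 0.000117 m/yr = 0.0117 cm/yr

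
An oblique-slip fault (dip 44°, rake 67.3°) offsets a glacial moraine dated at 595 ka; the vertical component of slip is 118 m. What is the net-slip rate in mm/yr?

0.309 mm/yr

dip-slip = throw / sin(dip) = 118 / sin(44°) = 169.9 m
net slip = dip-slip / sin(rake) = 169.9 / sin(67.3°) = 184.1 m
rate = 184.1 m / 595 ka = 0.000309 m/yr = 0.309 mm/yr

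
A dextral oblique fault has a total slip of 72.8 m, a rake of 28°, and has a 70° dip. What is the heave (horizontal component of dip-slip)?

dip-slip = net slip × sin(rake) = 72.8 m × sin(28°) = 34.18 m
heave = dip-slip × cos(dip) = 34.18 × cos(70°) = 11.7 m

11.7 m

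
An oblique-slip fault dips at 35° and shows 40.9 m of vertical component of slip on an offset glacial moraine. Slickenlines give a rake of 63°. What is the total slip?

80 m

dip-slip = throw / sin(dip) = 40.9 / sin(35°) = 71.31 m
net slip = dip-slip / sin(rake) = 71.31 / sin(63°) = 80 m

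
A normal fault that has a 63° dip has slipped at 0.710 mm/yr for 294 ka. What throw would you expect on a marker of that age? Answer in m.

dip-slip = rate × time = 0.710 mm/yr × 294 ka = 208.7 m
throw = dip-slip × sin(dip) = 208.7 × sin(63°) = 186 m

186 m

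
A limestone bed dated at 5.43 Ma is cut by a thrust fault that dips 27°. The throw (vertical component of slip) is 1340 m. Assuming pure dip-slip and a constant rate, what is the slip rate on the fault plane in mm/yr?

dip-slip = throw / sin(dip) = 1340 m / sin(27°) = 2952 m
rate = 2952 m / 5.43 Ma = 0.000544 m/yr = 0.544 mm/yr

0.544 mm/yr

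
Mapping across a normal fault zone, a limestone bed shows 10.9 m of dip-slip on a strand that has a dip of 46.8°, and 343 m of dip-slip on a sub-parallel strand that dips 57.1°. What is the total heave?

194 m

heave_A = 10.9 × cos(46.8°) = 7.462 m
heave_B = 343 × cos(57.1°) = 186.3 m
total = 7.462 + 186.3 = 194 m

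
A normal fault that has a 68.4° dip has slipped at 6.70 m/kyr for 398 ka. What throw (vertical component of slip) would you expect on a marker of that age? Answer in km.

2.48 km

dip-slip = rate × time = 6.70 m/kyr × 398 ka = 2667 m
throw = dip-slip × sin(dip) = 2667 × sin(68.4°) = 2480 m = 2.48 km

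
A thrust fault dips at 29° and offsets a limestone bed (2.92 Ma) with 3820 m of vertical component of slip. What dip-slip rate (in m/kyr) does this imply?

dip-slip = throw / sin(dip) = 3820 m / sin(29°) = 7879 m
rate = 7879 m / 2.92 Ma = 0.00270 m/yr = 2.70 m/kyr

2.70 m/kyr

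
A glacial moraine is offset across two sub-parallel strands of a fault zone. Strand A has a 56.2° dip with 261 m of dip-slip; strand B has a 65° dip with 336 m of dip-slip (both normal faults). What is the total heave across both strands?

heave_A = 261 × cos(56.2°) = 145.2 m
heave_B = 336 × cos(65°) = 142 m
total = 145.2 + 142 = 287 m

287 m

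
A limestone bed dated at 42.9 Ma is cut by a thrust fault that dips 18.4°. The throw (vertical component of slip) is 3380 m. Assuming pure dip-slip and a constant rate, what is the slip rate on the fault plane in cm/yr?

0.0250 cm/yr

dip-slip = throw / sin(dip) = 3380 m / sin(18.4°) = 10710 m
rate = 10710 m / 42.9 Ma = 0.000250 m/yr = 0.0250 cm/yr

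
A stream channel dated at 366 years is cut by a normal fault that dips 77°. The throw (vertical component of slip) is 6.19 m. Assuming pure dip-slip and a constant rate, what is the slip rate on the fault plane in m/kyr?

17.4 m/kyr

dip-slip = throw / sin(dip) = 6.19 m / sin(77°) = 6.353 m
rate = 6.353 m / 366 years = 0.0174 m/yr = 17.4 m/kyr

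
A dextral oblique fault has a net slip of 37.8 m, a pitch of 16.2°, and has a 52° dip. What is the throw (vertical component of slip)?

dip-slip = net slip × sin(rake) = 37.8 m × sin(16.2°) = 10.55 m
throw = dip-slip × sin(dip) = 10.55 × sin(52°) = 8.31 m

8.31 m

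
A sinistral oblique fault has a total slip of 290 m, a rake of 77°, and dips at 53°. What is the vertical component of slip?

dip-slip = net slip × sin(rake) = 290 m × sin(77°) = 282.6 m
throw = dip-slip × sin(dip) = 282.6 × sin(53°) = 226 m

226 m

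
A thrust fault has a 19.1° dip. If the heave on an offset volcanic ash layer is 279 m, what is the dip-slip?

295 m

dip-slip = heave / cos(dip) = 279 / cos(19.1°) = 295 m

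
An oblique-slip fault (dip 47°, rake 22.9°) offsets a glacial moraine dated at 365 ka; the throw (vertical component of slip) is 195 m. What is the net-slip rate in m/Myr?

1880 m/Myr

dip-slip = throw / sin(dip) = 195 / sin(47°) = 266.6 m
net slip = dip-slip / sin(rake) = 266.6 / sin(22.9°) = 685.2 m
rate = 685.2 m / 365 ka = 0.00188 m/yr = 1880 m/Myr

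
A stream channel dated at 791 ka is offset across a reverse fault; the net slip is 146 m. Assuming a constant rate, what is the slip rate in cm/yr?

rate = 146 m / 791 ka = 0.000185 m/yr = 0.0185 cm/yr

0.0185 cm/yr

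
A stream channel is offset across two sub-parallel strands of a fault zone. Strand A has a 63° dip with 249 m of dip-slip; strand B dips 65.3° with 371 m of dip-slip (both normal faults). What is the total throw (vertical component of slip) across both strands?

throw_A = 249 × sin(63°) = 221.9 m
throw_B = 371 × sin(65.3°) = 337.1 m
total = 221.9 + 337.1 = 559 m

559 m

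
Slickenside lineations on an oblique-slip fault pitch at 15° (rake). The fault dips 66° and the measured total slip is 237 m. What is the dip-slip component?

61.3 m

dip-slip = net slip × sin(rake) = 237 m × sin(15°) = 61.3 m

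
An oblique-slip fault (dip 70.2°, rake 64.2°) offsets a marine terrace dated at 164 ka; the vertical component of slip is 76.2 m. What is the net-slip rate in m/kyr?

0.549 m/kyr

dip-slip = throw / sin(dip) = 76.2 / sin(70.2°) = 80.99 m
net slip = dip-slip / sin(rake) = 80.99 / sin(64.2°) = 89.95 m
rate = 89.95 m / 164 ka = 0.000549 m/yr = 0.549 m/kyr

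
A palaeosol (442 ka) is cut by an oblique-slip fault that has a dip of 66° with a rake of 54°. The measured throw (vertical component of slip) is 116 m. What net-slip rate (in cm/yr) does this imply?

dip-slip = throw / sin(dip) = 116 / sin(66°) = 127 m
net slip = dip-slip / sin(rake) = 127 / sin(54°) = 157 m
rate = 157 m / 442 ka = 0.000355 m/yr = 0.0355 cm/yr

0.0355 cm/yr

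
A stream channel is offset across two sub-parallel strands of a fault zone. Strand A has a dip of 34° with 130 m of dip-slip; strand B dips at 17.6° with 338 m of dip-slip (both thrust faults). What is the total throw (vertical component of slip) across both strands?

throw_A = 130 × sin(34°) = 72.70 m
throw_B = 338 × sin(17.6°) = 102.2 m
total = 72.70 + 102.2 = 175 m

175 m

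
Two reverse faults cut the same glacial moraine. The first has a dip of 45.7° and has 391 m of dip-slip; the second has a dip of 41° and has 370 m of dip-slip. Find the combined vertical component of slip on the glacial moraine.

523 m

throw_A = 391 × sin(45.7°) = 279.8 m
throw_B = 370 × sin(41°) = 242.7 m
total = 279.8 + 242.7 = 523 m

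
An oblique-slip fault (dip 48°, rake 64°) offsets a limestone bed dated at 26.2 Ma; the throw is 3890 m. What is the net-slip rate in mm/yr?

0.222 mm/yr

dip-slip = throw / sin(dip) = 3890 / sin(48°) = 5235 m
net slip = dip-slip / sin(rake) = 5235 / sin(64°) = 5824 m
rate = 5824 m / 26.2 Ma = 0.000222 m/yr = 0.222 mm/yr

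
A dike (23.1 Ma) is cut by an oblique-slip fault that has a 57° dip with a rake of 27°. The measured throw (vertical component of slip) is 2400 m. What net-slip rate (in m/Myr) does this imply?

273 m/Myr

dip-slip = throw / sin(dip) = 2400 / sin(57°) = 2862 m
net slip = dip-slip / sin(rake) = 2862 / sin(27°) = 6303 m
rate = 6303 m / 23.1 Ma = 0.000273 m/yr = 273 m/Myr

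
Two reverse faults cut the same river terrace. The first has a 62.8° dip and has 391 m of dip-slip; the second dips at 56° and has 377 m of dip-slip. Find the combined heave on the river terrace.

390 m

heave_A = 391 × cos(62.8°) = 178.7 m
heave_B = 377 × cos(56°) = 210.8 m
total = 178.7 + 210.8 = 390 m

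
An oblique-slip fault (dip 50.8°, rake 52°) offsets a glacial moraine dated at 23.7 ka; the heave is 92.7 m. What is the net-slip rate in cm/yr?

dip-slip = heave / cos(dip) = 92.7 / cos(50.8°) = 146.7 m
net slip = dip-slip / sin(rake) = 146.7 / sin(52°) = 186.1 m
rate = 186.1 m / 23.7 ka = 0.00785 m/yr = 0.785 cm/yr

0.785 cm/yr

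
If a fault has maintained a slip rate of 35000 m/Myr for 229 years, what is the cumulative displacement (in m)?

8.02 m

slip = rate × time = 35000 m/Myr × 229 years = 8.02 m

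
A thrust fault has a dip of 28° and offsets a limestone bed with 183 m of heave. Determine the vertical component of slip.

97.3 m

throw = heave × tan(dip) = 183 × tan(28°) = 97.3 m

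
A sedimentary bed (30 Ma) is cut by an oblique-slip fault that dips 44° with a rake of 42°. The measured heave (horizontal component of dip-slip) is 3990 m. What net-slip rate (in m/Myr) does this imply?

276 m/Myr

dip-slip = heave / cos(dip) = 3990 / cos(44°) = 5547 m
net slip = dip-slip / sin(rake) = 5547 / sin(42°) = 8289 m
rate = 8289 m / 30 Ma = 0.000276 m/yr = 276 m/Myr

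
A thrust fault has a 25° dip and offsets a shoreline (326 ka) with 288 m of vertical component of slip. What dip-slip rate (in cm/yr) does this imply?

dip-slip = throw / sin(dip) = 288 m / sin(25°) = 681.5 m
rate = 681.5 m / 326 ka = 0.00209 m/yr = 0.209 cm/yr

0.209 cm/yr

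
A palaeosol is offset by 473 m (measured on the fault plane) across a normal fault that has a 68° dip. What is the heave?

177 m

heave = dip-slip × cos(dip) = 473 m × cos(68°) = 177 m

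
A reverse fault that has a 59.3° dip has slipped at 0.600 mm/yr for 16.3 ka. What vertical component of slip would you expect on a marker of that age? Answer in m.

dip-slip = rate × time = 0.600 mm/yr × 16.3 ka = 9.780 m
throw = dip-slip × sin(dip) = 9.780 × sin(59.3°) = 8.41 m

8.41 m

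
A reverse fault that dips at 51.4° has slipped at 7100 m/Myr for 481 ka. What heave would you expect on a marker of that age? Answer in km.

dip-slip = rate × time = 7100 m/Myr × 481 ka = 3415 m
heave = dip-slip × cos(dip) = 3415 × cos(51.4°) = 2130 m = 2.13 km

2.13 km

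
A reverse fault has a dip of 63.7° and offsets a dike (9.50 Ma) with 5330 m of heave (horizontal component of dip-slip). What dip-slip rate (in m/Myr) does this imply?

1270 m/Myr

dip-slip = heave / cos(dip) = 5330 m / cos(63.7°) = 12030 m
rate = 12030 m / 9.50 Ma = 0.00127 m/yr = 1270 m/Myr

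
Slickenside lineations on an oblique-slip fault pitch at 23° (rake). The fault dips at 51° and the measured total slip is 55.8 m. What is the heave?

dip-slip = net slip × sin(rake) = 55.8 m × sin(23°) = 21.80 m
heave = dip-slip × cos(dip) = 21.80 × cos(51°) = 13.7 m

13.7 m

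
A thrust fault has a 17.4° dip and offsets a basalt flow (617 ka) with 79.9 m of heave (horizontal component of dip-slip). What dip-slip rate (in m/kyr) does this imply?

dip-slip = heave / cos(dip) = 79.9 m / cos(17.4°) = 83.73 m
rate = 83.73 m / 617 ka = 0.000136 m/yr = 0.136 m/kyr

0.136 m/kyr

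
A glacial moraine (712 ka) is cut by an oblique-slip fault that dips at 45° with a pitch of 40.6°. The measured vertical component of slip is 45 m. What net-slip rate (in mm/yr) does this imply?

dip-slip = throw / sin(dip) = 45 / sin(45°) = 63.64 m
net slip = dip-slip / sin(rake) = 63.64 / sin(40.6°) = 97.79 m
rate = 97.79 m / 712 ka = 0.000137 m/yr = 0.137 mm/yr

0.137 mm/yr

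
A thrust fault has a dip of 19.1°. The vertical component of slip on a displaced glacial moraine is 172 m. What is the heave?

heave = throw / tan(dip) = 172 / tan(19.1°) = 497 m

497 m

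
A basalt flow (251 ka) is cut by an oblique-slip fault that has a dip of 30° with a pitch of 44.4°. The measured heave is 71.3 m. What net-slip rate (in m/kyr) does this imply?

dip-slip = heave / cos(dip) = 71.3 / cos(30°) = 82.33 m
net slip = dip-slip / sin(rake) = 82.33 / sin(44.4°) = 117.7 m
rate = 117.7 m / 251 ka = 0.000469 m/yr = 0.469 m/kyr

0.469 m/kyr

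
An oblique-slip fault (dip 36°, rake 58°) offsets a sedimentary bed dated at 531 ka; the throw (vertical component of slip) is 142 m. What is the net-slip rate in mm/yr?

0.536 mm/yr

dip-slip = throw / sin(dip) = 142 / sin(36°) = 241.6 m
net slip = dip-slip / sin(rake) = 241.6 / sin(58°) = 284.9 m
rate = 284.9 m / 531 ka = 0.000536 m/yr = 0.536 mm/yr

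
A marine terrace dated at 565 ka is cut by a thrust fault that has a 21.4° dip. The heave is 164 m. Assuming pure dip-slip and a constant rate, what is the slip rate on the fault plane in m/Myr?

dip-slip = heave / cos(dip) = 164 m / cos(21.4°) = 176.1 m
rate = 176.1 m / 565 ka = 0.000312 m/yr = 312 m/Myr

312 m/Myr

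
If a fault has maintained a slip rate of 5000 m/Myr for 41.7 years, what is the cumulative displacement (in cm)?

20.9 cm

slip = rate × time = 5000 m/Myr × 41.7 years = 0.209 m = 20.9 cm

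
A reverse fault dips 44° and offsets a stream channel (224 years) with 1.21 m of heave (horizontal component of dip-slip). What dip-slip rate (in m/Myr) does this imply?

7510 m/Myr

dip-slip = heave / cos(dip) = 1.21 m / cos(44°) = 1.682 m
rate = 1.682 m / 224 years = 0.00751 m/yr = 7510 m/Myr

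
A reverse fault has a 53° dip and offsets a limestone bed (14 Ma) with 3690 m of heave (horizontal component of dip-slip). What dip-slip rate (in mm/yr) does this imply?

0.438 mm/yr

dip-slip = heave / cos(dip) = 3690 m / cos(53°) = 6131 m
rate = 6131 m / 14 Ma = 0.000438 m/yr = 0.438 mm/yr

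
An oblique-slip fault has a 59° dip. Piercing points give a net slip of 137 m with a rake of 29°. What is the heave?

dip-slip = net slip × sin(rake) = 137 m × sin(29°) = 66.42 m
heave = dip-slip × cos(dip) = 66.42 × cos(59°) = 34.2 m

34.2 m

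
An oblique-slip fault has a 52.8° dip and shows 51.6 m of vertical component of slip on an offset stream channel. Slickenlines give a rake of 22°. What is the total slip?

173 m

dip-slip = throw / sin(dip) = 51.6 / sin(52.8°) = 64.78 m
net slip = dip-slip / sin(rake) = 64.78 / sin(22°) = 173 m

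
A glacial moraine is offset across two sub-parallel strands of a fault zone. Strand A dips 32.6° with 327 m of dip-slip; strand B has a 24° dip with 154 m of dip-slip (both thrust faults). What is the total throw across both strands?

throw_A = 327 × sin(32.6°) = 176.2 m
throw_B = 154 × sin(24°) = 62.64 m
total = 176.2 + 62.64 = 239 m

239 m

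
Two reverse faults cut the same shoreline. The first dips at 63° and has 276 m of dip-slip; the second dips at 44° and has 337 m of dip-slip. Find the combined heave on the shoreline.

368 m

heave_A = 276 × cos(63°) = 125.3 m
heave_B = 337 × cos(44°) = 242.4 m
total = 125.3 + 242.4 = 368 m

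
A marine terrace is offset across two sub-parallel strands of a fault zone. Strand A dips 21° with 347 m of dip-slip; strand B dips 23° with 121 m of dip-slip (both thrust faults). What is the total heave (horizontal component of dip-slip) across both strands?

heave_A = 347 × cos(21°) = 324 m
heave_B = 121 × cos(23°) = 111.4 m
total = 324 + 111.4 = 435 m

435 m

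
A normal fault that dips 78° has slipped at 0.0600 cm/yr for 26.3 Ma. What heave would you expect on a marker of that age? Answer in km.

dip-slip = rate × time = 0.0600 cm/yr × 26.3 Ma = 15780 m
heave = dip-slip × cos(dip) = 15780 × cos(78°) = 3280 m = 3.28 km

3.28 km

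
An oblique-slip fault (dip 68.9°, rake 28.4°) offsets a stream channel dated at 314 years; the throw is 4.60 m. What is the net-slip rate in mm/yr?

dip-slip = throw / sin(dip) = 4.60 / sin(68.9°) = 4.931 m
net slip = dip-slip / sin(rake) = 4.931 / sin(28.4°) = 10.37 m
rate = 10.37 m / 314 years = 0.0330 m/yr = 33 mm/yr

33 mm/yr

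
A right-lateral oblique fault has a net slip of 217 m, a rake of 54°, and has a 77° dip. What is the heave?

39.5 m

dip-slip = net slip × sin(rake) = 217 m × sin(54°) = 175.6 m
heave = dip-slip × cos(dip) = 175.6 × cos(77°) = 39.5 m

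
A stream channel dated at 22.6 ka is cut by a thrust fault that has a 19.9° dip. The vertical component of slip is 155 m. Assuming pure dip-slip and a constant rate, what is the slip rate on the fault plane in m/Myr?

dip-slip = throw / sin(dip) = 155 m / sin(19.9°) = 455.4 m
rate = 455.4 m / 22.6 ka = 0.0201 m/yr = 20100 m/Myr

20100 m/Myr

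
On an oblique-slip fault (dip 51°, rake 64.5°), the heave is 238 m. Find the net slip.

419 m

dip-slip = heave / cos(dip) = 238 / cos(51°) = 378.2 m
net slip = dip-slip / sin(rake) = 378.2 / sin(64.5°) = 419 m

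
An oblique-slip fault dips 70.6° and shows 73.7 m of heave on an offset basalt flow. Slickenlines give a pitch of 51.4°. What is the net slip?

dip-slip = heave / cos(dip) = 73.7 / cos(70.6°) = 221.9 m
net slip = dip-slip / sin(rake) = 221.9 / sin(51.4°) = 284 m

284 m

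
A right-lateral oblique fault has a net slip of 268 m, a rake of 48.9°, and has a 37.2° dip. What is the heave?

dip-slip = net slip × sin(rake) = 268 m × sin(48.9°) = 202 m
heave = dip-slip × cos(dip) = 202 × cos(37.2°) = 161 m

161 m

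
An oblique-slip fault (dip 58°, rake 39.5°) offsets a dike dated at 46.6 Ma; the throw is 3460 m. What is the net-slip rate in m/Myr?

dip-slip = throw / sin(dip) = 3460 / sin(58°) = 4080 m
net slip = dip-slip / sin(rake) = 4080 / sin(39.5°) = 6414 m
rate = 6414 m / 46.6 Ma = 0.000138 m/yr = 138 m/Myr

138 m/Myr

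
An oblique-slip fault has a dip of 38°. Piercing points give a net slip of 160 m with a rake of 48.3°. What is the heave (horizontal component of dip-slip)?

dip-slip = net slip × sin(rake) = 160 m × sin(48.3°) = 119.5 m
heave = dip-slip × cos(dip) = 119.5 × cos(38°) = 94.1 m

94.1 m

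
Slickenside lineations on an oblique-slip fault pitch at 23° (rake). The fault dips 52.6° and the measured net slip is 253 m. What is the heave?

60 m

dip-slip = net slip × sin(rake) = 253 m × sin(23°) = 98.85 m
heave = dip-slip × cos(dip) = 98.85 × cos(52.6°) = 60 m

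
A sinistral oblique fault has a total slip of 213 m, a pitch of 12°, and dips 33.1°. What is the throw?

24.2 m

dip-slip = net slip × sin(rake) = 213 m × sin(12°) = 44.29 m
throw = dip-slip × sin(dip) = 44.29 × sin(33.1°) = 24.2 m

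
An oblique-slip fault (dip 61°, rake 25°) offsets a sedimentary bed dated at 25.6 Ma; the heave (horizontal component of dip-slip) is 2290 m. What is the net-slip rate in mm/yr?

dip-slip = heave / cos(dip) = 2290 / cos(61°) = 4724 m
net slip = dip-slip / sin(rake) = 4724 / sin(25°) = 11180 m
rate = 11180 m / 25.6 Ma = 0.000437 m/yr = 0.437 mm/yr

0.437 mm/yr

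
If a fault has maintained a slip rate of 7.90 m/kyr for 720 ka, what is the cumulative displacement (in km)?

slip = rate × time = 7.90 m/kyr × 720 ka = 5690 m = 5.69 km

5.69 km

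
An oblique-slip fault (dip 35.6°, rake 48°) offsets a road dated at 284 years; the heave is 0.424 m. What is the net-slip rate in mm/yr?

2.47 mm/yr

dip-slip = heave / cos(dip) = 0.424 / cos(35.6°) = 0.5215 m
net slip = dip-slip / sin(rake) = 0.5215 / sin(48°) = 0.7017 m
rate = 0.7017 m / 284 years = 0.00247 m/yr = 2.47 mm/yr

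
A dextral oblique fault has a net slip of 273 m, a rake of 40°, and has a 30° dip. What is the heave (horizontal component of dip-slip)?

152 m

dip-slip = net slip × sin(rake) = 273 m × sin(40°) = 175.5 m
heave = dip-slip × cos(dip) = 175.5 × cos(30°) = 152 m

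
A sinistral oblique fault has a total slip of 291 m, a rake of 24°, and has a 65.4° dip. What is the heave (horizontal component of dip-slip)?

dip-slip = net slip × sin(rake) = 291 m × sin(24°) = 118.4 m
heave = dip-slip × cos(dip) = 118.4 × cos(65.4°) = 49.3 m

49.3 m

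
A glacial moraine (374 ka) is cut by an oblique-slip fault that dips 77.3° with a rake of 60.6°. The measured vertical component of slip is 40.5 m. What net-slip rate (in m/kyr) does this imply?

0.127 m/kyr

dip-slip = throw / sin(dip) = 40.5 / sin(77.3°) = 41.52 m
net slip = dip-slip / sin(rake) = 41.52 / sin(60.6°) = 47.65 m
rate = 47.65 m / 374 ka = 0.000127 m/yr = 0.127 m/kyr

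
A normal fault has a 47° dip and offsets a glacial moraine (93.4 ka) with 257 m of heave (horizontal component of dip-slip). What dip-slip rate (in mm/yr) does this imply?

4.03 mm/yr

dip-slip = heave / cos(dip) = 257 m / cos(47°) = 376.8 m
rate = 376.8 m / 93.4 ka = 0.00403 m/yr = 4.03 mm/yr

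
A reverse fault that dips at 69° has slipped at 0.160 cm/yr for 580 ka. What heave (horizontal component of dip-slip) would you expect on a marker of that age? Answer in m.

333 m

dip-slip = rate × time = 0.160 cm/yr × 580 ka = 928 m
heave = dip-slip × cos(dip) = 928 × cos(69°) = 333 m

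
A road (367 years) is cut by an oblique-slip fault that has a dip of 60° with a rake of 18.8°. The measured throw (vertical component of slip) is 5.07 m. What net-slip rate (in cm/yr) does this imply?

4.95 cm/yr

dip-slip = throw / sin(dip) = 5.07 / sin(60°) = 5.854 m
net slip = dip-slip / sin(rake) = 5.854 / sin(18.8°) = 18.17 m
rate = 18.17 m / 367 years = 0.0495 m/yr = 4.95 cm/yr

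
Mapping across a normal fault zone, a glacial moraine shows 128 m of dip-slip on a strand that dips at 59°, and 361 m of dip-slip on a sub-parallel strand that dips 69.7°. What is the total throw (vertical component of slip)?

448 m

throw_A = 128 × sin(59°) = 109.7 m
throw_B = 361 × sin(69.7°) = 338.6 m
total = 109.7 + 338.6 = 448 m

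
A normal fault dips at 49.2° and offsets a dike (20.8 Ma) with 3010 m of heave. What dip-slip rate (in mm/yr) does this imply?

dip-slip = heave / cos(dip) = 3010 m / cos(49.2°) = 4607 m
rate = 4607 m / 20.8 Ma = 0.000221 m/yr = 0.221 mm/yr

0.221 mm/yr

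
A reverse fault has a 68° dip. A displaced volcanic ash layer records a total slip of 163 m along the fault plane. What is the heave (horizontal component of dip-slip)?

61.1 m

heave = dip-slip × cos(dip) = 163 m × cos(68°) = 61.1 m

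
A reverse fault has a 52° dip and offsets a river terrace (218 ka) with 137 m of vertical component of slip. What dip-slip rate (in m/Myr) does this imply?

798 m/Myr

dip-slip = throw / sin(dip) = 137 m / sin(52°) = 173.9 m
rate = 173.9 m / 218 ka = 0.000798 m/yr = 798 m/Myr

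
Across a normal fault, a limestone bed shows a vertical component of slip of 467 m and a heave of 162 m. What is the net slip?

494 m

net slip = √(throw² + heave²) = √(467² + 162²) = 494 m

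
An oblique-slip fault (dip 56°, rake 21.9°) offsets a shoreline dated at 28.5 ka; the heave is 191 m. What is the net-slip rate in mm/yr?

dip-slip = heave / cos(dip) = 191 / cos(56°) = 341.6 m
net slip = dip-slip / sin(rake) = 341.6 / sin(21.9°) = 915.8 m
rate = 915.8 m / 28.5 ka = 0.0321 m/yr = 32.1 mm/yr

32.1 mm/yr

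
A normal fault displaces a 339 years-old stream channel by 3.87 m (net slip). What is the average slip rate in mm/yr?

11.4 mm/yr

rate = 3.87 m / 339 years = 0.0114 m/yr = 11.4 mm/yr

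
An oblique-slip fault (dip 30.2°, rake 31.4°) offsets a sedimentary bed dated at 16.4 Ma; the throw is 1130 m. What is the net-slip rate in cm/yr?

0.0263 cm/yr

dip-slip = throw / sin(dip) = 1130 / sin(30.2°) = 2246 m
net slip = dip-slip / sin(rake) = 2246 / sin(31.4°) = 4312 m
rate = 4312 m / 16.4 Ma = 0.000263 m/yr = 0.0263 cm/yr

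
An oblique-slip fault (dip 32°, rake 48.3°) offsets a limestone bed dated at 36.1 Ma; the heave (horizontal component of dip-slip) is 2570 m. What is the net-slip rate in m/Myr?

112 m/Myr

dip-slip = heave / cos(dip) = 2570 / cos(32°) = 3030 m
net slip = dip-slip / sin(rake) = 3030 / sin(48.3°) = 4059 m
rate = 4059 m / 36.1 Ma = 0.000112 m/yr = 112 m/Myr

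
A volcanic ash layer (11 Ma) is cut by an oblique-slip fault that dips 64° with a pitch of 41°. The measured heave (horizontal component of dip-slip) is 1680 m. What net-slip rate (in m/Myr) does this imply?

531 m/Myr

dip-slip = heave / cos(dip) = 1680 / cos(64°) = 3832 m
net slip = dip-slip / sin(rake) = 3832 / sin(41°) = 5842 m
rate = 5842 m / 11 Ma = 0.000531 m/yr = 531 m/Myr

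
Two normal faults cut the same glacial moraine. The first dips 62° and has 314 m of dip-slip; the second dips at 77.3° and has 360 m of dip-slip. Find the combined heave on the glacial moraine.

heave_A = 314 × cos(62°) = 147.4 m
heave_B = 360 × cos(77.3°) = 79.14 m
total = 147.4 + 79.14 = 227 m

227 m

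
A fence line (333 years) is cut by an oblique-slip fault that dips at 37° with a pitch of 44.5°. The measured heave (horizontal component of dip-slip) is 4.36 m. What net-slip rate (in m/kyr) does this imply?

23.4 m/kyr

dip-slip = heave / cos(dip) = 4.36 / cos(37°) = 5.459 m
net slip = dip-slip / sin(rake) = 5.459 / sin(44.5°) = 7.789 m
rate = 7.789 m / 333 years = 0.0234 m/yr = 23.4 m/kyr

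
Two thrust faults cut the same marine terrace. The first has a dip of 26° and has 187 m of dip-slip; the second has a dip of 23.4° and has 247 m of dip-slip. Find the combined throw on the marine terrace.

throw_A = 187 × sin(26°) = 81.98 m
throw_B = 247 × sin(23.4°) = 98.10 m
total = 81.98 + 98.10 = 180 m

180 m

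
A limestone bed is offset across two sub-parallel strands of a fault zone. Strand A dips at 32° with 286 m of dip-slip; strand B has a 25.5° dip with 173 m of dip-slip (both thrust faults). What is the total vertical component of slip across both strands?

throw_A = 286 × sin(32°) = 151.6 m
throw_B = 173 × sin(25.5°) = 74.48 m
total = 151.6 + 74.48 = 226 m

226 m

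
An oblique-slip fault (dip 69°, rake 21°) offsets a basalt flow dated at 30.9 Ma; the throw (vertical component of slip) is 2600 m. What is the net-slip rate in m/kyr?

0.251 m/kyr

dip-slip = throw / sin(dip) = 2600 / sin(69°) = 2785 m
net slip = dip-slip / sin(rake) = 2785 / sin(21°) = 7771 m
rate = 7771 m / 30.9 Ma = 0.000251 m/yr = 0.251 m/kyr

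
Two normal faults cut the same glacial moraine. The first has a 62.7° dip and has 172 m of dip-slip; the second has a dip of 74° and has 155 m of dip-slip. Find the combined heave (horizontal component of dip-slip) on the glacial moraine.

heave_A = 172 × cos(62.7°) = 78.89 m
heave_B = 155 × cos(74°) = 42.72 m
total = 78.89 + 42.72 = 122 m

122 m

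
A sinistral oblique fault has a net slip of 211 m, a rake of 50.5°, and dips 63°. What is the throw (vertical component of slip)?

145 m

dip-slip = net slip × sin(rake) = 211 m × sin(50.5°) = 162.8 m
throw = dip-slip × sin(dip) = 162.8 × sin(63°) = 145 m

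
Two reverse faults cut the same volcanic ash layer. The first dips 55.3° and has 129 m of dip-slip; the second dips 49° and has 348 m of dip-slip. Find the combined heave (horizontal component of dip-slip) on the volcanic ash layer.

heave_A = 129 × cos(55.3°) = 73.44 m
heave_B = 348 × cos(49°) = 228.3 m
total = 73.44 + 228.3 = 302 m

302 m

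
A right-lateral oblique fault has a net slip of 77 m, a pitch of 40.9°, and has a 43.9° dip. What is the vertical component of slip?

35 m

dip-slip = net slip × sin(rake) = 77 m × sin(40.9°) = 50.42 m
throw = dip-slip × sin(dip) = 50.42 × sin(43.9°) = 35 m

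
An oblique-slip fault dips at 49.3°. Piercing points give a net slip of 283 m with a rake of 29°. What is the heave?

89.5 m

dip-slip = net slip × sin(rake) = 283 m × sin(29°) = 137.2 m
heave = dip-slip × cos(dip) = 137.2 × cos(49.3°) = 89.5 m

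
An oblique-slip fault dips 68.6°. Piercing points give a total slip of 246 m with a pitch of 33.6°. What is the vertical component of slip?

127 m

dip-slip = net slip × sin(rake) = 246 m × sin(33.6°) = 136.1 m
throw = dip-slip × sin(dip) = 136.1 × sin(68.6°) = 127 m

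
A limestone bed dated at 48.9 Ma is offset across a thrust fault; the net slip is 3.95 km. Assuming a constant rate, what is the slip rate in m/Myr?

rate = 3.95 km / 48.9 Ma = 0.0000808 m/yr = 80.8 m/Myr

80.8 m/Myr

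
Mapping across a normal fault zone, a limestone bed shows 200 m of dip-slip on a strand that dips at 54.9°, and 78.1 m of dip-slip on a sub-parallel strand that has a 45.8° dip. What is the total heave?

169 m

heave_A = 200 × cos(54.9°) = 115 m
heave_B = 78.1 × cos(45.8°) = 54.45 m
total = 115 + 54.45 = 169 m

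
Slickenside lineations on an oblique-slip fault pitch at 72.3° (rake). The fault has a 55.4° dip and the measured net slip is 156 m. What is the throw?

dip-slip = net slip × sin(rake) = 156 m × sin(72.3°) = 148.6 m
throw = dip-slip × sin(dip) = 148.6 × sin(55.4°) = 122 m

122 m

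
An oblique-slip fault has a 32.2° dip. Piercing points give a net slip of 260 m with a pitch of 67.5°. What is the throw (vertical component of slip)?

128 m

dip-slip = net slip × sin(rake) = 260 m × sin(67.5°) = 240.2 m
throw = dip-slip × sin(dip) = 240.2 × sin(32.2°) = 128 m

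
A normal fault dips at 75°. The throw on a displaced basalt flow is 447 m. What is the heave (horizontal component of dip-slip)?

120 m

heave = throw / tan(dip) = 447 / tan(75°) = 120 m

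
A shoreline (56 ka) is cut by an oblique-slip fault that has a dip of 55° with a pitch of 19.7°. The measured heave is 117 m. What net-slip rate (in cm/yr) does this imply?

1.08 cm/yr

dip-slip = heave / cos(dip) = 117 / cos(55°) = 204 m
net slip = dip-slip / sin(rake) = 204 / sin(19.7°) = 605.1 m
rate = 605.1 m / 56 ka = 0.0108 m/yr = 1.08 cm/yr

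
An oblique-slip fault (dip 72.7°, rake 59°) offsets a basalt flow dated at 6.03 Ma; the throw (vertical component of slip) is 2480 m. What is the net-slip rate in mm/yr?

dip-slip = throw / sin(dip) = 2480 / sin(72.7°) = 2598 m
net slip = dip-slip / sin(rake) = 2598 / sin(59°) = 3030 m
rate = 3030 m / 6.03 Ma = 0.000503 m/yr = 0.503 mm/yr

0.503 mm/yr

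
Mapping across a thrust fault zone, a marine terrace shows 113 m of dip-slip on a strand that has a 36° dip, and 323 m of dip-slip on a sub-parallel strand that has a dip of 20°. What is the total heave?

heave_A = 113 × cos(36°) = 91.42 m
heave_B = 323 × cos(20°) = 303.5 m
total = 91.42 + 303.5 = 395 m

395 m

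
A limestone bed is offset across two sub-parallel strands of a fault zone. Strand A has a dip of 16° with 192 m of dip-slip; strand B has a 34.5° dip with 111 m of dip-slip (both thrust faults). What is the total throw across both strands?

throw_A = 192 × sin(16°) = 52.92 m
throw_B = 111 × sin(34.5°) = 62.87 m
total = 52.92 + 62.87 = 116 m

116 m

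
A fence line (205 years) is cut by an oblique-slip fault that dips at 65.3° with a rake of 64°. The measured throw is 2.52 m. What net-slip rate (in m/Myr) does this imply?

dip-slip = throw / sin(dip) = 2.52 / sin(65.3°) = 2.774 m
net slip = dip-slip / sin(rake) = 2.774 / sin(64°) = 3.086 m
rate = 3.086 m / 205 years = 0.0151 m/yr = 15100 m/Myr

15100 m/Myr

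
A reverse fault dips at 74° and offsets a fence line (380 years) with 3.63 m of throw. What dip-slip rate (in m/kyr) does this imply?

dip-slip = throw / sin(dip) = 3.63 m / sin(74°) = 3.776 m
rate = 3.776 m / 380 years = 0.00994 m/yr = 9.94 m/kyr

9.94 m/kyr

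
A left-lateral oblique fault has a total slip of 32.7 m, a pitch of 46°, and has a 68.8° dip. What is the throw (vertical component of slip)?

21.9 m

dip-slip = net slip × sin(rake) = 32.7 m × sin(46°) = 23.52 m
throw = dip-slip × sin(dip) = 23.52 × sin(68.8°) = 21.9 m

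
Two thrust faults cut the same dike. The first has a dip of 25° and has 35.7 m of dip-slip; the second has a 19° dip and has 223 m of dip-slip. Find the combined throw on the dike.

87.7 m

throw_A = 35.7 × sin(25°) = 15.09 m
throw_B = 223 × sin(19°) = 72.60 m
total = 15.09 + 72.60 = 87.7 m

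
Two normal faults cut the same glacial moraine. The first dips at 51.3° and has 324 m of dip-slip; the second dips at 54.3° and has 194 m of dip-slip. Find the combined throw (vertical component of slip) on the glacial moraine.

throw_A = 324 × sin(51.3°) = 252.9 m
throw_B = 194 × sin(54.3°) = 157.5 m
total = 252.9 + 157.5 = 410 m

410 m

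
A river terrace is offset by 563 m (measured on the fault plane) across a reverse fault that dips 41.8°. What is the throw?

375 m

throw = dip-slip × sin(dip) = 563 m × sin(41.8°) = 375 m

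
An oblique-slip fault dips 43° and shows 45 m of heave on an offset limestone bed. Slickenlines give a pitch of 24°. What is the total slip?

151 m

dip-slip = heave / cos(dip) = 45 / cos(43°) = 61.53 m
net slip = dip-slip / sin(rake) = 61.53 / sin(24°) = 151 m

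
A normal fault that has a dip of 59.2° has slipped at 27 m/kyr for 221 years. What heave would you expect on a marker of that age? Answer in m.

3.06 m

dip-slip = rate × time = 27 m/kyr × 221 years = 5.967 m
heave = dip-slip × cos(dip) = 5.967 × cos(59.2°) = 3.06 m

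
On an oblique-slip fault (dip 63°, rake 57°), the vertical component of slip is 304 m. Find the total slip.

dip-slip = throw / sin(dip) = 304 / sin(63°) = 341.2 m
net slip = dip-slip / sin(rake) = 341.2 / sin(57°) = 407 m

407 m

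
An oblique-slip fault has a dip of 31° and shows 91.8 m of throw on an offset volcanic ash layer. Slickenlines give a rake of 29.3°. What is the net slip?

364 m

dip-slip = throw / sin(dip) = 91.8 / sin(31°) = 178.2 m
net slip = dip-slip / sin(rake) = 178.2 / sin(29.3°) = 364 m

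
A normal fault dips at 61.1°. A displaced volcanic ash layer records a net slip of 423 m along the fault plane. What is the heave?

204 m

heave = dip-slip × cos(dip) = 423 m × cos(61.1°) = 204 m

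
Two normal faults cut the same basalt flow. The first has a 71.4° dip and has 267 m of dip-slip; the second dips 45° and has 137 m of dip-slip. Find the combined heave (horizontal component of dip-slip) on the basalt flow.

182 m

heave_A = 267 × cos(71.4°) = 85.16 m
heave_B = 137 × cos(45°) = 96.87 m
total = 85.16 + 96.87 = 182 m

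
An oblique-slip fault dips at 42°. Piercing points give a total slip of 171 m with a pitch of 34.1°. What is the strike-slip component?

142 m

strike-slip = net slip × cos(rake) = 171 m × cos(34.1°) = 142 m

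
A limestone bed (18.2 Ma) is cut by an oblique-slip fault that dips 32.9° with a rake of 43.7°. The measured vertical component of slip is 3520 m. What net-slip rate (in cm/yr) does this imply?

0.0515 cm/yr

dip-slip = throw / sin(dip) = 3520 / sin(32.9°) = 6480 m
net slip = dip-slip / sin(rake) = 6480 / sin(43.7°) = 9380 m
rate = 9380 m / 18.2 Ma = 0.000515 m/yr = 0.0515 cm/yr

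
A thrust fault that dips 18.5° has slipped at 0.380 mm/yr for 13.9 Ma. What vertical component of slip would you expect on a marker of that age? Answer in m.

dip-slip = rate × time = 0.380 mm/yr × 13.9 Ma = 5282 m
throw = dip-slip × sin(dip) = 5282 × sin(18.5°) = 1680 m

1680 m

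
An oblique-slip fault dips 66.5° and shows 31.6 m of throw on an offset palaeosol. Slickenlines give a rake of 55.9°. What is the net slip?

dip-slip = throw / sin(dip) = 31.6 / sin(66.5°) = 34.46 m
net slip = dip-slip / sin(rake) = 34.46 / sin(55.9°) = 41.6 m

41.6 m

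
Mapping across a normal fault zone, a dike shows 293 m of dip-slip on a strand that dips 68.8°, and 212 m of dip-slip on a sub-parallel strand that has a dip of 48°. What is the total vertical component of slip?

throw_A = 293 × sin(68.8°) = 273.2 m
throw_B = 212 × sin(48°) = 157.5 m
total = 273.2 + 157.5 = 431 m

431 m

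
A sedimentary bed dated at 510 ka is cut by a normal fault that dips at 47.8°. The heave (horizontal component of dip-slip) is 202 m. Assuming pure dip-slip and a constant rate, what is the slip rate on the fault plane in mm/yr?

dip-slip = heave / cos(dip) = 202 m / cos(47.8°) = 300.7 m
rate = 300.7 m / 510 ka = 0.000590 m/yr = 0.590 mm/yr

0.590 mm/yr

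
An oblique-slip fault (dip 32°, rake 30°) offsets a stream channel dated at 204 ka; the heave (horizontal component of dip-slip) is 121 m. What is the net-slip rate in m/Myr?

1400 m/Myr

dip-slip = heave / cos(dip) = 121 / cos(32°) = 142.7 m
net slip = dip-slip / sin(rake) = 142.7 / sin(30°) = 285.4 m
rate = 285.4 m / 204 ka = 0.00140 m/yr = 1400 m/Myr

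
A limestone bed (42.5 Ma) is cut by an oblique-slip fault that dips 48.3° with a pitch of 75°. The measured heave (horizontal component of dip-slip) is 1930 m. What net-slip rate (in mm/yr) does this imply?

dip-slip = heave / cos(dip) = 1930 / cos(48.3°) = 2901 m
net slip = dip-slip / sin(rake) = 2901 / sin(75°) = 3004 m
rate = 3004 m / 42.5 Ma = 0.0000707 m/yr = 0.0707 mm/yr

0.0707 mm/yr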